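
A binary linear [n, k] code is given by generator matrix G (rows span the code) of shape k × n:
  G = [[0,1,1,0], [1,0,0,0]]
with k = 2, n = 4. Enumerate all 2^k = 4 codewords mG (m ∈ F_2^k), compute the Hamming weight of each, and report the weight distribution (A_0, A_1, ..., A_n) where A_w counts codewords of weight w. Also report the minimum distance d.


Weight distribution: A_0 = 1, A_1 = 1, A_2 = 1, A_3 = 1. Minimum distance d = 1.

Enumerate all 2^2 = 4 messages m ∈ F_2^2.
For each, compute codeword c = mG in F_2^4, then tally its weight.
  m = 00 → c = 0000, weight = 0.
  m = 10 → c = 0110, weight = 2.
  m = 01 → c = 1000, weight = 1.
  m = 11 → c = 1110, weight = 3.
Tally weights:
  weight 0: 1 codewords.
  weight 1: 1 codewords.
  weight 2: 1 codewords.
  weight 3: 1 codewords.
Minimum distance d = smallest w > 0 with A_w > 0 = 1.
Sanity: Σ A_w = 4 = 2^2 = 4 ✓.


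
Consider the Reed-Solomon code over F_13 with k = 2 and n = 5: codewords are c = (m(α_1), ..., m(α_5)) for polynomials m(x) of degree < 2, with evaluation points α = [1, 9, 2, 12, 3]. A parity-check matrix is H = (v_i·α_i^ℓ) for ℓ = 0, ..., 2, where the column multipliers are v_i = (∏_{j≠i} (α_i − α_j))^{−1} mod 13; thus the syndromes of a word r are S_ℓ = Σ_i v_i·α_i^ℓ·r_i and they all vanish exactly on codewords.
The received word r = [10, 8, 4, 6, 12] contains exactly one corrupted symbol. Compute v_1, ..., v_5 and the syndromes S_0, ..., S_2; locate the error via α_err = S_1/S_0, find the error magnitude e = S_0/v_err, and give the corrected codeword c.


S = (2, 2, 2), error at position 1, error magnitude e = 1, c = [9, 8, 4, 6, 12].

Step 1: column multipliers v_i = (∏_{j≠i}(α_i − α_j))^{−1} mod 13.
  i = 1 (α = 1): (1−9)(1−2)(1−12)(1−3) = (−8)·(−1)·(−11)·(−2) = 176 ≡ 7, so v_1 = 7^{−1} = 2 (mod 13).
  i = 2 (α = 9): (9−1)(9−2)(9−12)(9−3) = 8·7·(−3)·6 = −1008 ≡ 6, so v_2 = 6^{−1} = 11 (mod 13).
  i = 3 (α = 2): (2−1)(2−9)(2−12)(2−3) = 1·(−7)·(−10)·(−1) = −70 ≡ 8, so v_3 = 8^{−1} = 5 (mod 13).
  i = 4 (α = 12): (12−1)(12−9)(12−2)(12−3) = 11·3·10·9 = 2970 ≡ 6, so v_4 = 6^{−1} = 11 (mod 13).
  i = 5 (α = 3): (3−1)(3−9)(3−2)(3−12) = 2·(−6)·1·(−9) = 108 ≡ 4, so v_5 = 4^{−1} = 10 (mod 13).
  v = [2, 11, 5, 11, 10].
Step 2: syndromes of r = [10, 8, 4, 6, 12] (all sums mod 13).
  S_0 = Σ v_i r_i = 2·10 + 11·8 + 5·4 + 11·6 + 10·12 = 314 ≡ 2.
  S_1 = Σ v_i α_i r_i = 2·1·10 + 11·9·8 + 5·2·4 + 11·12·6 + 10·3·12 = 2004 ≡ 2.
  α_i^2 mod 13 = [1, 3, 4, 1, 9].
  S_2 = Σ v_i α_i^2 r_i = 2·1·10 + 11·3·8 + 5·4·4 + 11·1·6 + 10·9·12 = 1510 ≡ 2.
  S = (2, 2, 2) ≠ 0, so r is not a codeword (an error is present).
Step 3: locate the error. For a single error e at position i, S_ℓ = v_i·e·α_i^ℓ, so α_err = S_1/S_0.
  S_0^{−1} = 2^{−1} = 7 (mod 13), so α_err = 2·7 = 14 ≡ 1 = α_1. Error position i = 1.
  Consistency check: S_2/S_1 = 2·7 = 14 ≡ 1 = α_err ✓ (single-error assumption holds).
Step 4: error magnitude e = S_0/v_1 = S_0·∏_{j≠1}(α_1 − α_j) = 2·7 = 14 ≡ 1 (mod 13).
Step 5: correct position 1: c_1 = r_1 − e = 10 − 1 ≡ 9 (mod 13). Hence c = [9, 8, 4, 6, 12].
  Check: interpolating c through the α_i gives m(x) = 1 + 8·x (degree < 2) with m(α_i) = c_i for every i, so c is indeed a codeword.


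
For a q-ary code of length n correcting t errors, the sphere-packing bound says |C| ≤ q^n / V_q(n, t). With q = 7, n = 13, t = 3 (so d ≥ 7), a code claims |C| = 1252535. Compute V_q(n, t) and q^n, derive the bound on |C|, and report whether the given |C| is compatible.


V_q(n, t) = 64663, q^n = 96889010407, Hamming bound = 1498368, |C| = 1252535 ≤ bound (satisfied).

Step 1: Compute V_q(n, t) = Σ_{j=0}^3 C(n, j) (q−1)^j.
  j = 0: C(13,0)·(6)^0 = 1·1 = 1.
  j = 1: C(13,1)·(6)^1 = 13·6 = 78.
  j = 2: C(13,2)·(6)^2 = 78·36 = 2808.
  j = 3: C(13,3)·(6)^3 = 286·216 = 61776.
  V_q(n, t) = 1 + 78 + 2808 + 61776 = 64663.
Step 2: q^n = 7^13 = 96889010407.
Step 3: Hamming bound ⌊q^n / V_q(n,t)⌋ = ⌊96889010407/64663⌋ = 1498368.
Step 4: Compare |C| = 1252535 to 1498368: satisfied.
The claimed |C| lies below the Hamming bound.


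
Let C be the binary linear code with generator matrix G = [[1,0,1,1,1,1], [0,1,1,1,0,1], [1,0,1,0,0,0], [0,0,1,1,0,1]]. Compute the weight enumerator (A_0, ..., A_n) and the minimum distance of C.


Weight distribution: A_0 = 1, A_1 = 1, A_2 = 3, A_3 = 6, A_4 = 3, A_5 = 1, A_6 = 1. Minimum distance d = 1.

Enumerate all 2^4 = 16 messages m ∈ F_2^4.
For each, compute codeword c = mG in F_2^6, then tally its weight.
  m = 0000 → c = 000000, weight = 0.
  m = 1000 → c = 101111, weight = 5.
  m = 0100 → c = 011101, weight = 4.
  m = 1100 → c = 110010, weight = 3.
  m = 0010 → c = 101000, weight = 2.
  m = 1010 → c = 000111, weight = 3.
  m = 0110 → c = 110101, weight = 4.
  m = 1110 → c = 011010, weight = 3.
  m = 0001 → c = 001101, weight = 3.
  m = 1001 → c = 100010, weight = 2.
  m = 0101 → c = 010000, weight = 1.
  m = 1101 → c = 111111, weight = 6.
  m = 0011 → c = 100101, weight = 3.
  m = 1011 → c = 001010, weight = 2.
  m = 0111 → c = 111000, weight = 3.
  m = 1111 → c = 010111, weight = 4.
Tally weights:
  weight 0: 1 codewords.
  weight 1: 1 codewords.
  weight 2: 3 codewords.
  weight 3: 6 codewords.
  weight 4: 3 codewords.
  weight 5: 1 codewords.
  weight 6: 1 codewords.
Minimum distance d = smallest w > 0 with A_w > 0 = 1.
Sanity: Σ A_w = 16 = 2^4 = 16 ✓.


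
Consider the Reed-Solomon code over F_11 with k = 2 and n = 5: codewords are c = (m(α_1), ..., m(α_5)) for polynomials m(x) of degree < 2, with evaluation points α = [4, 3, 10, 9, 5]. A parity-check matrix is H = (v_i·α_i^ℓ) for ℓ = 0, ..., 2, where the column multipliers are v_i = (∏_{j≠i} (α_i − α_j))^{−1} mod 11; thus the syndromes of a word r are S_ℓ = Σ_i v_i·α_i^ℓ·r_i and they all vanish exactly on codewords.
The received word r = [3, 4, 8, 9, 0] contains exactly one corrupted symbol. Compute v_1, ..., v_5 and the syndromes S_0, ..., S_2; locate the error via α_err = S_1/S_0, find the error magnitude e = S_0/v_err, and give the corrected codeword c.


S = (6, 8, 7), error at position 5, error magnitude e = 9, c = [3, 4, 8, 9, 2].

Step 1: column multipliers v_i = (∏_{j≠i}(α_i − α_j))^{−1} mod 11.
  i = 1 (α = 4): (4−3)(4−10)(4−9)(4−5) = 1·(−6)·(−5)·(−1) = −30 ≡ 3, so v_1 = 3^{−1} = 4 (mod 11).
  i = 2 (α = 3): (3−4)(3−10)(3−9)(3−5) = (−1)·(−7)·(−6)·(−2) = 84 ≡ 7, so v_2 = 7^{−1} = 8 (mod 11).
  i = 3 (α = 10): (10−4)(10−3)(10−9)(10−5) = 6·7·1·5 = 210 ≡ 1, so v_3 = 1^{−1} = 1 (mod 11).
  i = 4 (α = 9): (9−4)(9−3)(9−10)(9−5) = 5·6·(−1)·4 = −120 ≡ 1, so v_4 = 1^{−1} = 1 (mod 11).
  i = 5 (α = 5): (5−4)(5−3)(5−10)(5−9) = 1·2·(−5)·(−4) = 40 ≡ 7, so v_5 = 7^{−1} = 8 (mod 11).
  v = [4, 8, 1, 1, 8].
Step 2: syndromes of r = [3, 4, 8, 9, 0] (all sums mod 11).
  S_0 = Σ v_i r_i = 4·3 + 8·4 + 1·8 + 1·9 + 8·0 = 61 ≡ 6.
  S_1 = Σ v_i α_i r_i = 4·4·3 + 8·3·4 + 1·10·8 + 1·9·9 + 8·5·0 = 305 ≡ 8.
  α_i^2 mod 11 = [5, 9, 1, 4, 3].
  S_2 = Σ v_i α_i^2 r_i = 4·5·3 + 8·9·4 + 1·1·8 + 1·4·9 + 8·3·0 = 392 ≡ 7.
  S = (6, 8, 7) ≠ 0, so r is not a codeword (an error is present).
Step 3: locate the error. For a single error e at position i, S_ℓ = v_i·e·α_i^ℓ, so α_err = S_1/S_0.
  S_0^{−1} = 6^{−1} = 2 (mod 11), so α_err = 8·2 = 16 ≡ 5 = α_5. Error position i = 5.
  Consistency check: S_2/S_1 = 7·7 = 49 ≡ 5 = α_err ✓ (single-error assumption holds).
Step 4: error magnitude e = S_0/v_5 = S_0·∏_{j≠5}(α_5 − α_j) = 6·7 = 42 ≡ 9 (mod 11).
Step 5: correct position 5: c_5 = r_5 − e = 0 − 9 ≡ 2 (mod 11). Hence c = [3, 4, 8, 9, 2].
  Check: interpolating c through the α_i gives m(x) = 7 + 10·x (degree < 2) with m(α_i) = c_i for every i, so c is indeed a codeword.


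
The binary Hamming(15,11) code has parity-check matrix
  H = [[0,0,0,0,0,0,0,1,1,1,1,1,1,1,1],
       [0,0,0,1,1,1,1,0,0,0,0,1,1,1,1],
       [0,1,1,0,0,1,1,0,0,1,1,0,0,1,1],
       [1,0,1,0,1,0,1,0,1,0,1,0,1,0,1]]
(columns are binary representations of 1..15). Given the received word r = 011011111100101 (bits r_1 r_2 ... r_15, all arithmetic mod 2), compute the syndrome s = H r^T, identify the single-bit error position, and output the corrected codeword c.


s = (1, 1, 0, 0)^T, error position = 12, corrected codeword c = 011011111101101

Compute s = H r^T mod 2 one row at a time:
  s_1 = 1 + 1 + 1 + 0 + 0 + 1 + 0 + 1 = 5 ≡ 1 (mod 2).
  s_2 = 0 + 1 + 1 + 1 + 0 + 1 + 0 + 1 = 5 ≡ 1 (mod 2).
  s_3 = 1 + 1 + 1 + 1 + 1 + 0 + 0 + 1 = 6 ≡ 0 (mod 2).
  s_4 = 0 + 1 + 1 + 1 + 1 + 0 + 1 + 1 = 6 ≡ 0 (mod 2).
s = (1, 1, 0, 0)^T — this equals column 12 of H (binary 1100), so error is at position 12.
Correct: flip bit 12 of r = 011011111100101 to get c = 011011111101101.


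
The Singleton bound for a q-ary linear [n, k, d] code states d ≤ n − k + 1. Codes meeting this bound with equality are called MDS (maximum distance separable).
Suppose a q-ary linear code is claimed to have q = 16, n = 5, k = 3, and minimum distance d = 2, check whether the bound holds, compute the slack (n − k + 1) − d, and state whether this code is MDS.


Singleton RHS = n − k + 1 = 3, slack = 1, bound satisfied, not MDS.

Singleton bound: d ≤ n − k + 1.
Here n = 5, k = 3, so n − k + 1 = 3.
Given d = 2, check d ≤ 3: YES.
Slack = (n − k + 1) − d = 1.
The code is NOT MDS (slack = 1 > 0).
Description: the claimed parameters are [5, 3, 2]_16; such a code would be non-MDS.


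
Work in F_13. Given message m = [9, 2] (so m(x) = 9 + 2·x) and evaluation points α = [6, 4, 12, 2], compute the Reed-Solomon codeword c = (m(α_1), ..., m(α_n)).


c = [8, 4, 7, 0]

Message polynomial: m(x) = 9 + 2·x (mod 13).
For each evaluation point α_i, compute m(α_i) mod 13:
  α_1 = 6: Horner steps 2 → 8, so m(6) = 8.
  α_2 = 4: Horner steps 2 → 4, so m(4) = 4.
  α_3 = 12: Horner steps 2 → 7, so m(12) = 7.
  α_4 = 2: Horner steps 2 → 0, so m(2) = 0.
Codeword c = [8, 4, 7, 0] ∈ F_13^4.


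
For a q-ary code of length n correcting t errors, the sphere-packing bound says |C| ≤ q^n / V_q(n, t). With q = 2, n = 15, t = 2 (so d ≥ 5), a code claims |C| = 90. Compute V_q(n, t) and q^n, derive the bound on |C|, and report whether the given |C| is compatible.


V_q(n, t) = 121, q^n = 32768, Hamming bound = 270, |C| = 90 ≤ bound (satisfied).

Step 1: Compute V_q(n, t) = Σ_{j=0}^2 C(n, j) (q−1)^j.
  j = 0: C(15,0)·(1)^0 = 1·1 = 1.
  j = 1: C(15,1)·(1)^1 = 15·1 = 15.
  j = 2: C(15,2)·(1)^2 = 105·1 = 105.
  V_q(n, t) = 1 + 15 + 105 = 121.
Step 2: q^n = 2^15 = 32768.
Step 3: Hamming bound ⌊q^n / V_q(n,t)⌋ = ⌊32768/121⌋ = 270.
Step 4: Compare |C| = 90 to 270: satisfied.
The claimed |C| lies below the Hamming bound.


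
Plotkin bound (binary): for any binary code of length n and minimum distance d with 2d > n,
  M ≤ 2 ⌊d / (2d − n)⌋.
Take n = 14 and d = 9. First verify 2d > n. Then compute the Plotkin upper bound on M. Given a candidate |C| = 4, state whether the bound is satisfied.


Plotkin bound M ≤ 4; given |C| = 4 ≤ bound (satisfied).

Check applicability: 2d = 18, n = 14.
2d − n = 4 > 0, so Plotkin applies.
Compute d/(2d−n) = 9/4 ≈ 2.2500.
⌊d/(2d−n)⌋ = 2.
Plotkin bound: M ≤ 2·2 = 4.
Given |C| = 4, check: satisfied.
This |C| is at the Plotkin bound.


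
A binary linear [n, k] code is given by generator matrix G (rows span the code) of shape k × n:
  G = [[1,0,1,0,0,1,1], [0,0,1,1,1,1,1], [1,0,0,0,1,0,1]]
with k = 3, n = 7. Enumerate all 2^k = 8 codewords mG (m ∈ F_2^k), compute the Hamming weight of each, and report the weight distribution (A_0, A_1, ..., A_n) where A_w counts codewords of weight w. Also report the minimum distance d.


Weight distribution: A_0 = 1, A_2 = 1, A_3 = 3, A_4 = 2, A_5 = 1. Minimum distance d = 2.

Enumerate all 2^3 = 8 messages m ∈ F_2^3.
For each, compute codeword c = mG in F_2^7, then tally its weight.
  m = 000 → c = 0000000, weight = 0.
  m = 100 → c = 1010011, weight = 4.
  m = 010 → c = 0011111, weight = 5.
  m = 110 → c = 1001100, weight = 3.
  m = 001 → c = 1000101, weight = 3.
  m = 101 → c = 0010110, weight = 3.
  m = 011 → c = 1011010, weight = 4.
  m = 111 → c = 0001001, weight = 2.
Tally weights:
  weight 0: 1 codewords.
  weight 2: 1 codewords.
  weight 3: 3 codewords.
  weight 4: 2 codewords.
  weight 5: 1 codewords.
Minimum distance d = smallest w > 0 with A_w > 0 = 2.
Sanity: Σ A_w = 8 = 2^3 = 8 ✓.


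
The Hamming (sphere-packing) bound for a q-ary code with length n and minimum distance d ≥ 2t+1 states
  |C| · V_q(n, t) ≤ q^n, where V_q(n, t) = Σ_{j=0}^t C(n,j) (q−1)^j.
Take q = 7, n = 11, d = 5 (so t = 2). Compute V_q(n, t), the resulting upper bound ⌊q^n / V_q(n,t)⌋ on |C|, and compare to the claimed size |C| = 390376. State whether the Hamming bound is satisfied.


V_q(n, t) = 2047, q^n = 1977326743, Hamming bound = 965963, |C| = 390376 ≤ bound (satisfied).

Step 1: Compute V_q(n, t) = Σ_{j=0}^2 C(n, j) (q−1)^j.
  j = 0: C(11,0)·(6)^0 = 1·1 = 1.
  j = 1: C(11,1)·(6)^1 = 11·6 = 66.
  j = 2: C(11,2)·(6)^2 = 55·36 = 1980.
  V_q(n, t) = 1 + 66 + 1980 = 2047.
Step 2: q^n = 7^11 = 1977326743.
Step 3: Hamming bound ⌊q^n / V_q(n,t)⌋ = ⌊1977326743/2047⌋ = 965963.
Step 4: Compare |C| = 390376 to 965963: satisfied.
The claimed |C| lies below the Hamming bound.


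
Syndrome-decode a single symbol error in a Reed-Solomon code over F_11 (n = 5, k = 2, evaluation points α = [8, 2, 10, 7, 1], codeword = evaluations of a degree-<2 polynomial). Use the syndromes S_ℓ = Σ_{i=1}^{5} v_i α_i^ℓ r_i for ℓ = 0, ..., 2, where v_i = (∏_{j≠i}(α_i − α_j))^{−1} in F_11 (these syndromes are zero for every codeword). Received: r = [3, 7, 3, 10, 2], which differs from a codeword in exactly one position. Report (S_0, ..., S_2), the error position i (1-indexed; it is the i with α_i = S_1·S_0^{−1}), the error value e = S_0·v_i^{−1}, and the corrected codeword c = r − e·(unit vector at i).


S = (8, 9, 6), error at position 1, error magnitude e = 10, c = [4, 7, 3, 10, 2].

Step 1: column multipliers v_i = (∏_{j≠i}(α_i − α_j))^{−1} mod 11.
  i = 1 (α = 8): (8−2)(8−10)(8−7)(8−1) = 6·(−2)·1·7 = −84 ≡ 4, so v_1 = 4^{−1} = 3 (mod 11).
  i = 2 (α = 2): (2−8)(2−10)(2−7)(2−1) = (−6)·(−8)·(−5)·1 = −240 ≡ 2, so v_2 = 2^{−1} = 6 (mod 11).
  i = 3 (α = 10): (10−8)(10−2)(10−7)(10−1) = 2·8·3·9 = 432 ≡ 3, so v_3 = 3^{−1} = 4 (mod 11).
  i = 4 (α = 7): (7−8)(7−2)(7−10)(7−1) = (−1)·5·(−3)·6 = 90 ≡ 2, so v_4 = 2^{−1} = 6 (mod 11).
  i = 5 (α = 1): (1−8)(1−2)(1−10)(1−7) = (−7)·(−1)·(−9)·(−6) = 378 ≡ 4, so v_5 = 4^{−1} = 3 (mod 11).
  v = [3, 6, 4, 6, 3].
Step 2: syndromes of r = [3, 7, 3, 10, 2] (all sums mod 11).
  S_0 = Σ v_i r_i = 3·3 + 6·7 + 4·3 + 6·10 + 3·2 = 129 ≡ 8.
  S_1 = Σ v_i α_i r_i = 3·8·3 + 6·2·7 + 4·10·3 + 6·7·10 + 3·1·2 = 702 ≡ 9.
  α_i^2 mod 11 = [9, 4, 1, 5, 1].
  S_2 = Σ v_i α_i^2 r_i = 3·9·3 + 6·4·7 + 4·1·3 + 6·5·10 + 3·1·2 = 567 ≡ 6.
  S = (8, 9, 6) ≠ 0, so r is not a codeword (an error is present).
Step 3: locate the error. For a single error e at position i, S_ℓ = v_i·e·α_i^ℓ, so α_err = S_1/S_0.
  S_0^{−1} = 8^{−1} = 7 (mod 11), so α_err = 9·7 = 63 ≡ 8 = α_1. Error position i = 1.
  Consistency check: S_2/S_1 = 6·5 = 30 ≡ 8 = α_err ✓ (single-error assumption holds).
Step 4: error magnitude e = S_0/v_1 = S_0·∏_{j≠1}(α_1 − α_j) = 8·4 = 32 ≡ 10 (mod 11).
Step 5: correct position 1: c_1 = r_1 − e = 3 − 10 ≡ 4 (mod 11). Hence c = [4, 7, 3, 10, 2].
  Check: interpolating c through the α_i gives m(x) = 8 + 5·x (degree < 2) with m(α_i) = c_i for every i, so c is indeed a codeword.


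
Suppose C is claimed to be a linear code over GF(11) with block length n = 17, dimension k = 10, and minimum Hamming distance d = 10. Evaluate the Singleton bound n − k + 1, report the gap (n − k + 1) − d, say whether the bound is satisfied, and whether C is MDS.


Singleton RHS = n − k + 1 = 8, slack = -2, bound violated (no such code; not MDS).

Singleton bound: d ≤ n − k + 1.
Here n = 17, k = 10, so n − k + 1 = 8.
Given d = 10, check d ≤ 8: NO.
Slack = (n − k + 1) − d = -2.
The slack is negative: d = 10 exceeds n − k + 1 = 8 by 2, so the Singleton bound is violated and no linear [17, 10, 10]_11 code can exist. In particular it is not MDS (MDS requires d = n − k + 1 exactly).
Description: the claimed parameters are [17, 10, 10]_11; such a code would be impossible (violates the Singleton bound).


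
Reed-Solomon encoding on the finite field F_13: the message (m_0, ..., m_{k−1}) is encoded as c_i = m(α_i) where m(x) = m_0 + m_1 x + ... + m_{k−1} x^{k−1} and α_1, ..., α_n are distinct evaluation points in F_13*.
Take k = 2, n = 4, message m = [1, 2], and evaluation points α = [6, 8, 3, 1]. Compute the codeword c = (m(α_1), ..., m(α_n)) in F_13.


c = [0, 4, 7, 3]

Message polynomial: m(x) = 1 + 2·x (mod 13).
For each evaluation point α_i, compute m(α_i) mod 13:
  α_1 = 6: Horner steps 2 → 0, so m(6) = 0.
  α_2 = 8: Horner steps 2 → 4, so m(8) = 4.
  α_3 = 3: Horner steps 2 → 7, so m(3) = 7.
  α_4 = 1: Horner steps 2 → 3, so m(1) = 3.
Codeword c = [0, 4, 7, 3] ∈ F_13^4.


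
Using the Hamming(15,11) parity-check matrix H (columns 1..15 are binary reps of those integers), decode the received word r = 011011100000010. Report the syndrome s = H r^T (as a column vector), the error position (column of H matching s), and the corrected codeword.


s = (1, 0, 1, 1)^T, error position = 11, corrected codeword c = 011011100010010

Compute s = H r^T mod 2 one row at a time:
  s_1 = 0 + 0 + 0 + 0 + 0 + 0 + 1 + 0 = 1 ≡ 1 (mod 2).
  s_2 = 0 + 1 + 1 + 1 + 0 + 0 + 1 + 0 = 4 ≡ 0 (mod 2).
  s_3 = 1 + 1 + 1 + 1 + 0 + 0 + 1 + 0 = 5 ≡ 1 (mod 2).
  s_4 = 0 + 1 + 1 + 1 + 0 + 0 + 0 + 0 = 3 ≡ 1 (mod 2).
s = (1, 0, 1, 1)^T — this equals column 11 of H (binary 1011), so error is at position 11.
Correct: flip bit 11 of r = 011011100000010 to get c = 011011100010010.


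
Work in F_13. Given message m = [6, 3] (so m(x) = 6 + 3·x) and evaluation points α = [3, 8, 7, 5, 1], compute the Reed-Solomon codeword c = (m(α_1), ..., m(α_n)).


c = [2, 4, 1, 8, 9]

Message polynomial: m(x) = 6 + 3·x (mod 13).
For each evaluation point α_i, compute m(α_i) mod 13:
  α_1 = 3: Horner steps 3 → 2, so m(3) = 2.
  α_2 = 8: Horner steps 3 → 4, so m(8) = 4.
  α_3 = 7: Horner steps 3 → 1, so m(7) = 1.
  α_4 = 5: Horner steps 3 → 8, so m(5) = 8.
  α_5 = 1: Horner steps 3 → 9, so m(1) = 9.
Codeword c = [2, 4, 1, 8, 9] ∈ F_13^5.


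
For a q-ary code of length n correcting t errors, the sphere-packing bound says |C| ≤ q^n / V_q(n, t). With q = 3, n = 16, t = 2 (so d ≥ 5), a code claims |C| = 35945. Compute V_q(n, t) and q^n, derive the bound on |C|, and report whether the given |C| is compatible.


V_q(n, t) = 513, q^n = 43046721, Hamming bound = 83911, |C| = 35945 ≤ bound (satisfied).

Step 1: Compute V_q(n, t) = Σ_{j=0}^2 C(n, j) (q−1)^j.
  j = 0: C(16,0)·(2)^0 = 1·1 = 1.
  j = 1: C(16,1)·(2)^1 = 16·2 = 32.
  j = 2: C(16,2)·(2)^2 = 120·4 = 480.
  V_q(n, t) = 1 + 32 + 480 = 513.
Step 2: q^n = 3^16 = 43046721.
Step 3: Hamming bound ⌊q^n / V_q(n,t)⌋ = ⌊43046721/513⌋ = 83911.
Step 4: Compare |C| = 35945 to 83911: satisfied.
The claimed |C| lies below the Hamming bound.


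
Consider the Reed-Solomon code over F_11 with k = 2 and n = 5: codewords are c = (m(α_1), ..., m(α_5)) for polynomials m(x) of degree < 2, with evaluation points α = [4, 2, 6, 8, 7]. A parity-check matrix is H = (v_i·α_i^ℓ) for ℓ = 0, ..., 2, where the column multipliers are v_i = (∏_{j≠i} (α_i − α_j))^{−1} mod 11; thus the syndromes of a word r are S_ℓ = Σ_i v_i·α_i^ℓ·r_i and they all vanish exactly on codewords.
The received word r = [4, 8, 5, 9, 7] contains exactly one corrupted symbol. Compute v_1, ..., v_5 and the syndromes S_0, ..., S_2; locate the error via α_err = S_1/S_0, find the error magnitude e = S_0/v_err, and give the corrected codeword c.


S = (2, 8, 10), error at position 1, error magnitude e = 3, c = [1, 8, 5, 9, 7].

Step 1: column multipliers v_i = (∏_{j≠i}(α_i − α_j))^{−1} mod 11.
  i = 1 (α = 4): (4−2)(4−6)(4−8)(4−7) = 2·(−2)·(−4)·(−3) = −48 ≡ 7, so v_1 = 7^{−1} = 8 (mod 11).
  i = 2 (α = 2): (2−4)(2−6)(2−8)(2−7) = (−2)·(−4)·(−6)·(−5) = 240 ≡ 9, so v_2 = 9^{−1} = 5 (mod 11).
  i = 3 (α = 6): (6−4)(6−2)(6−8)(6−7) = 2·4·(−2)·(−1) = 16 ≡ 5, so v_3 = 5^{−1} = 9 (mod 11).
  i = 4 (α = 8): (8−4)(8−2)(8−6)(8−7) = 4·6·2·1 = 48 ≡ 4, so v_4 = 4^{−1} = 3 (mod 11).
  i = 5 (α = 7): (7−4)(7−2)(7−6)(7−8) = 3·5·1·(−1) = −15 ≡ 7, so v_5 = 7^{−1} = 8 (mod 11).
  v = [8, 5, 9, 3, 8].
Step 2: syndromes of r = [4, 8, 5, 9, 7] (all sums mod 11).
  S_0 = Σ v_i r_i = 8·4 + 5·8 + 9·5 + 3·9 + 8·7 = 200 ≡ 2.
  S_1 = Σ v_i α_i r_i = 8·4·4 + 5·2·8 + 9·6·5 + 3·8·9 + 8·7·7 = 1086 ≡ 8.
  α_i^2 mod 11 = [5, 4, 3, 9, 5].
  S_2 = Σ v_i α_i^2 r_i = 8·5·4 + 5·4·8 + 9·3·5 + 3·9·9 + 8·5·7 = 978 ≡ 10.
  S = (2, 8, 10) ≠ 0, so r is not a codeword (an error is present).
Step 3: locate the error. For a single error e at position i, S_ℓ = v_i·e·α_i^ℓ, so α_err = S_1/S_0.
  S_0^{−1} = 2^{−1} = 6 (mod 11), so α_err = 8·6 = 48 ≡ 4 = α_1. Error position i = 1.
  Consistency check: S_2/S_1 = 10·7 = 70 ≡ 4 = α_err ✓ (single-error assumption holds).
Step 4: error magnitude e = S_0/v_1 = S_0·∏_{j≠1}(α_1 − α_j) = 2·7 = 14 ≡ 3 (mod 11).
Step 5: correct position 1: c_1 = r_1 − e = 4 − 3 ≡ 1 (mod 11). Hence c = [1, 8, 5, 9, 7].
  Check: interpolating c through the α_i gives m(x) = 4 + 2·x (degree < 2) with m(α_i) = c_i for every i, so c is indeed a codeword.


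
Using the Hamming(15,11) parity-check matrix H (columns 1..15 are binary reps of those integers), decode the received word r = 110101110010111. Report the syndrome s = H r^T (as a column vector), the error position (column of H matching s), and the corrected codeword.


s = (1, 0, 0, 1)^T, error position = 9, corrected codeword c = 110101111010111

Compute s = H r^T mod 2 one row at a time:
  s_1 = 1 + 0 + 0 + 1 + 0 + 1 + 1 + 1 = 5 ≡ 1 (mod 2).
  s_2 = 1 + 0 + 1 + 1 + 0 + 1 + 1 + 1 = 6 ≡ 0 (mod 2).
  s_3 = 1 + 0 + 1 + 1 + 0 + 1 + 1 + 1 = 6 ≡ 0 (mod 2).
  s_4 = 1 + 0 + 0 + 1 + 0 + 1 + 1 + 1 = 5 ≡ 1 (mod 2).
s = (1, 0, 0, 1)^T — this equals column 9 of H (binary 1001), so error is at position 9.
Correct: flip bit 9 of r = 110101110010111 to get c = 110101111010111.


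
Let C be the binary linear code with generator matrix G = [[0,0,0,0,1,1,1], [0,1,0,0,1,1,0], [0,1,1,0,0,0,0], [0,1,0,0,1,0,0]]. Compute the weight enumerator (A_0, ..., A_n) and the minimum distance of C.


Weight distribution: A_0 = 1, A_1 = 1, A_2 = 6, A_3 = 6, A_4 = 1, A_5 = 1. Minimum distance d = 1.

Enumerate all 2^4 = 16 messages m ∈ F_2^4.
For each, compute codeword c = mG in F_2^7, then tally its weight.
  m = 0000 → c = 0000000, weight = 0.
  m = 1000 → c = 0000111, weight = 3.
  m = 0100 → c = 0100110, weight = 3.
  m = 1100 → c = 0100001, weight = 2.
  m = 0010 → c = 0110000, weight = 2.
  m = 1010 → c = 0110111, weight = 5.
  m = 0110 → c = 0010110, weight = 3.
  m = 1110 → c = 0010001, weight = 2.
  m = 0001 → c = 0100100, weight = 2.
  m = 1001 → c = 0100011, weight = 3.
  m = 0101 → c = 0000010, weight = 1.
  m = 1101 → c = 0000101, weight = 2.
  m = 0011 → c = 0010100, weight = 2.
  m = 1011 → c = 0010011, weight = 3.
  m = 0111 → c = 0110010, weight = 3.
  m = 1111 → c = 0110101, weight = 4.
Tally weights:
  weight 0: 1 codewords.
  weight 1: 1 codewords.
  weight 2: 6 codewords.
  weight 3: 6 codewords.
  weight 4: 1 codewords.
  weight 5: 1 codewords.
Minimum distance d = smallest w > 0 with A_w > 0 = 1.
Sanity: Σ A_w = 16 = 2^4 = 16 ✓.


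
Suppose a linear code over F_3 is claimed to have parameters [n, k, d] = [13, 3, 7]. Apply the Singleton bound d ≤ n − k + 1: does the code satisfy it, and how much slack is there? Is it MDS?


Singleton RHS = n − k + 1 = 11, slack = 4, bound satisfied, not MDS.

Singleton bound: d ≤ n − k + 1.
Here n = 13, k = 3, so n − k + 1 = 11.
Given d = 7, check d ≤ 11: YES.
Slack = (n − k + 1) − d = 4.
The code is NOT MDS (slack = 4 > 0).
Description: the claimed parameters are [13, 3, 7]_3; such a code would be non-MDS.


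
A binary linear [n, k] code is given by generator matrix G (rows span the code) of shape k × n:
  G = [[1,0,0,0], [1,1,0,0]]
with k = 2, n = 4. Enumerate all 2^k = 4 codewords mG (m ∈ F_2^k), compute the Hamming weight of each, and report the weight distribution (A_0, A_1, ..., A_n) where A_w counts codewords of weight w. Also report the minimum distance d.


Weight distribution: A_0 = 1, A_1 = 2, A_2 = 1. Minimum distance d = 1.

Enumerate all 2^2 = 4 messages m ∈ F_2^2.
For each, compute codeword c = mG in F_2^4, then tally its weight.
  m = 00 → c = 0000, weight = 0.
  m = 10 → c = 1000, weight = 1.
  m = 01 → c = 1100, weight = 2.
  m = 11 → c = 0100, weight = 1.
Tally weights:
  weight 0: 1 codewords.
  weight 1: 2 codewords.
  weight 2: 1 codewords.
Minimum distance d = smallest w > 0 with A_w > 0 = 1.
Sanity: Σ A_w = 4 = 2^2 = 4 ✓.


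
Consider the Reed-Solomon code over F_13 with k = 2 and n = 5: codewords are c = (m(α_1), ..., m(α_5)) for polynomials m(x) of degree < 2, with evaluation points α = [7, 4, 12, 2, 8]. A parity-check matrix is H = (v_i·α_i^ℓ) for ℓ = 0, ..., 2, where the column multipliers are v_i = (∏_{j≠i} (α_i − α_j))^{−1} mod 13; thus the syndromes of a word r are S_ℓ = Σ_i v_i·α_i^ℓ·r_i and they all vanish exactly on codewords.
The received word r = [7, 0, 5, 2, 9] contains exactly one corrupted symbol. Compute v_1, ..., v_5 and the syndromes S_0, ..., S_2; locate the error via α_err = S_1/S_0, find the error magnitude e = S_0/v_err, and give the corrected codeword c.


S = (1, 7, 10), error at position 1, error magnitude e = 10, c = [10, 0, 5, 2, 9].

Step 1: column multipliers v_i = (∏_{j≠i}(α_i − α_j))^{−1} mod 13.
  i = 1 (α = 7): (7−4)(7−12)(7−2)(7−8) = 3·(−5)·5·(−1) = 75 ≡ 10, so v_1 = 10^{−1} = 4 (mod 13).
  i = 2 (α = 4): (4−7)(4−12)(4−2)(4−8) = (−3)·(−8)·2·(−4) = −192 ≡ 3, so v_2 = 3^{−1} = 9 (mod 13).
  i = 3 (α = 12): (12−7)(12−4)(12−2)(12−8) = 5·8·10·4 = 1600 ≡ 1, so v_3 = 1^{−1} = 1 (mod 13).
  i = 4 (α = 2): (2−7)(2−4)(2−12)(2−8) = (−5)·(−2)·(−10)·(−6) = 600 ≡ 2, so v_4 = 2^{−1} = 7 (mod 13).
  i = 5 (α = 8): (8−7)(8−4)(8−12)(8−2) = 1·4·(−4)·6 = −96 ≡ 8, so v_5 = 8^{−1} = 5 (mod 13).
  v = [4, 9, 1, 7, 5].
Step 2: syndromes of r = [7, 0, 5, 2, 9] (all sums mod 13).
  S_0 = Σ v_i r_i = 4·7 + 9·0 + 1·5 + 7·2 + 5·9 = 92 ≡ 1.
  S_1 = Σ v_i α_i r_i = 4·7·7 + 9·4·0 + 1·12·5 + 7·2·2 + 5·8·9 = 644 ≡ 7.
  α_i^2 mod 13 = [10, 3, 1, 4, 12].
  S_2 = Σ v_i α_i^2 r_i = 4·10·7 + 9·3·0 + 1·1·5 + 7·4·2 + 5·12·9 = 881 ≡ 10.
  S = (1, 7, 10) ≠ 0, so r is not a codeword (an error is present).
Step 3: locate the error. For a single error e at position i, S_ℓ = v_i·e·α_i^ℓ, so α_err = S_1/S_0.
  S_0^{−1} = 1^{−1} = 1 (mod 13), so α_err = 7·1 = 7 ≡ 7 = α_1. Error position i = 1.
  Consistency check: S_2/S_1 = 10·2 = 20 ≡ 7 = α_err ✓ (single-error assumption holds).
Step 4: error magnitude e = S_0/v_1 = S_0·∏_{j≠1}(α_1 − α_j) = 1·10 = 10 ≡ 10 (mod 13).
Step 5: correct position 1: c_1 = r_1 − e = 7 − 10 ≡ 10 (mod 13). Hence c = [10, 0, 5, 2, 9].
  Check: interpolating c through the α_i gives m(x) = 4 + 12·x (degree < 2) with m(α_i) = c_i for every i, so c is indeed a codeword.


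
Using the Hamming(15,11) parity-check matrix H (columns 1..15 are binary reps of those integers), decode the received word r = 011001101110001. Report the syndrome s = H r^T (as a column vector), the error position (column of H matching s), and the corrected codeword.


s = (0, 1, 1, 1)^T, error position = 7, corrected codeword c = 011001001110001

Compute s = H r^T mod 2 one row at a time:
  s_1 = 0 + 1 + 1 + 1 + 0 + 0 + 0 + 1 = 4 ≡ 0 (mod 2).
  s_2 = 0 + 0 + 1 + 1 + 0 + 0 + 0 + 1 = 3 ≡ 1 (mod 2).
  s_3 = 1 + 1 + 1 + 1 + 1 + 1 + 0 + 1 = 7 ≡ 1 (mod 2).
  s_4 = 0 + 1 + 0 + 1 + 1 + 1 + 0 + 1 = 5 ≡ 1 (mod 2).
s = (0, 1, 1, 1)^T — this equals column 7 of H (binary 0111), so error is at position 7.
Correct: flip bit 7 of r = 011001101110001 to get c = 011001001110001.


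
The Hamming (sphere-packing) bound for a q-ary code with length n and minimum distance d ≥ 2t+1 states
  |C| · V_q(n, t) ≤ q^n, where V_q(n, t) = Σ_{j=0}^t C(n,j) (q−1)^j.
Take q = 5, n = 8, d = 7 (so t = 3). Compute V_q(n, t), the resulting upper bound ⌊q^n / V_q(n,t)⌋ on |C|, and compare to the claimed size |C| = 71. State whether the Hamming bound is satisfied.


V_q(n, t) = 4065, q^n = 390625, Hamming bound = 96, |C| = 71 ≤ bound (satisfied).

Step 1: Compute V_q(n, t) = Σ_{j=0}^3 C(n, j) (q−1)^j.
  j = 0: C(8,0)·(4)^0 = 1·1 = 1.
  j = 1: C(8,1)·(4)^1 = 8·4 = 32.
  j = 2: C(8,2)·(4)^2 = 28·16 = 448.
  j = 3: C(8,3)·(4)^3 = 56·64 = 3584.
  V_q(n, t) = 1 + 32 + 448 + 3584 = 4065.
Step 2: q^n = 5^8 = 390625.
Step 3: Hamming bound ⌊q^n / V_q(n,t)⌋ = ⌊390625/4065⌋ = 96.
Step 4: Compare |C| = 71 to 96: satisfied.
The claimed |C| lies below the Hamming bound.


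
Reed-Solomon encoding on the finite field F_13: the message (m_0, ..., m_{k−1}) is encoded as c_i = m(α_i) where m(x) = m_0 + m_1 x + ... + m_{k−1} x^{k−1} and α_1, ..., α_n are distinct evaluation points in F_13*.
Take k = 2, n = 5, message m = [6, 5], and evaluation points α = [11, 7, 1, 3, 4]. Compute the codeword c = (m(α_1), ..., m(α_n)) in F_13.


c = [9, 2, 11, 8, 0]

Message polynomial: m(x) = 6 + 5·x (mod 13).
For each evaluation point α_i, compute m(α_i) mod 13:
  α_1 = 11: Horner steps 5 → 9, so m(11) = 9.
  α_2 = 7: Horner steps 5 → 2, so m(7) = 2.
  α_3 = 1: Horner steps 5 → 11, so m(1) = 11.
  α_4 = 3: Horner steps 5 → 8, so m(3) = 8.
  α_5 = 4: Horner steps 5 → 0, so m(4) = 0.
Codeword c = [9, 2, 11, 8, 0] ∈ F_13^5.


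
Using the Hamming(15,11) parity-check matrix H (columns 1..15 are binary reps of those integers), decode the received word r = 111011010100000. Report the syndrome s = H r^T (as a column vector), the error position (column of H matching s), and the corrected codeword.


s = (0, 0, 0, 1)^T, error position = 1, corrected codeword c = 011011010100000

Compute s = H r^T mod 2 one row at a time:
  s_1 = 1 + 0 + 1 + 0 + 0 + 0 + 0 + 0 = 2 ≡ 0 (mod 2).
  s_2 = 0 + 1 + 1 + 0 + 0 + 0 + 0 + 0 = 2 ≡ 0 (mod 2).
  s_3 = 1 + 1 + 1 + 0 + 1 + 0 + 0 + 0 = 4 ≡ 0 (mod 2).
  s_4 = 1 + 1 + 1 + 0 + 0 + 0 + 0 + 0 = 3 ≡ 1 (mod 2).
s = (0, 0, 0, 1)^T — this equals column 1 of H (binary 0001), so error is at position 1.
Correct: flip bit 1 of r = 111011010100000 to get c = 011011010100000.


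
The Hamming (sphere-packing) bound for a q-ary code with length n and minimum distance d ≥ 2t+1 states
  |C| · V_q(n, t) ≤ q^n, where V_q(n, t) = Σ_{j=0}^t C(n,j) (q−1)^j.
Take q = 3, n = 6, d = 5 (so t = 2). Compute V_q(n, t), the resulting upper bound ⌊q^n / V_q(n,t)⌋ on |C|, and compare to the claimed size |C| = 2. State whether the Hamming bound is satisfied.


V_q(n, t) = 73, q^n = 729, Hamming bound = 9, |C| = 2 ≤ bound (satisfied).

Step 1: Compute V_q(n, t) = Σ_{j=0}^2 C(n, j) (q−1)^j.
  j = 0: C(6,0)·(2)^0 = 1·1 = 1.
  j = 1: C(6,1)·(2)^1 = 6·2 = 12.
  j = 2: C(6,2)·(2)^2 = 15·4 = 60.
  V_q(n, t) = 1 + 12 + 60 = 73.
Step 2: q^n = 3^6 = 729.
Step 3: Hamming bound ⌊q^n / V_q(n,t)⌋ = ⌊729/73⌋ = 9.
Step 4: Compare |C| = 2 to 9: satisfied.
The claimed |C| lies below the Hamming bound.


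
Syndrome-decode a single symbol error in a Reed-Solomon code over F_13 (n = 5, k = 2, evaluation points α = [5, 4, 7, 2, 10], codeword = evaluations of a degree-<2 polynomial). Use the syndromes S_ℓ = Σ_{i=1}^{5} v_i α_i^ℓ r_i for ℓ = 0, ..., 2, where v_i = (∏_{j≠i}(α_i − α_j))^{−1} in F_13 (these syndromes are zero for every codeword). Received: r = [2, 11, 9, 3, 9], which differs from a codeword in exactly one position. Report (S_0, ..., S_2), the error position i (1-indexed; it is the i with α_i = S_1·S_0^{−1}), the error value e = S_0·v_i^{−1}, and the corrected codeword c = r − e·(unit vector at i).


S = (12, 6, 3), error at position 3, error magnitude e = 12, c = [2, 11, 10, 3, 9].

Step 1: column multipliers v_i = (∏_{j≠i}(α_i − α_j))^{−1} mod 13.
  i = 1 (α = 5): (5−4)(5−7)(5−2)(5−10) = 1·(−2)·3·(−5) = 30 ≡ 4, so v_1 = 4^{−1} = 10 (mod 13).
  i = 2 (α = 4): (4−5)(4−7)(4−2)(4−10) = (−1)·(−3)·2·(−6) = −36 ≡ 3, so v_2 = 3^{−1} = 9 (mod 13).
  i = 3 (α = 7): (7−5)(7−4)(7−2)(7−10) = 2·3·5·(−3) = −90 ≡ 1, so v_3 = 1^{−1} = 1 (mod 13).
  i = 4 (α = 2): (2−5)(2−4)(2−7)(2−10) = (−3)·(−2)·(−5)·(−8) = 240 ≡ 6, so v_4 = 6^{−1} = 11 (mod 13).
  i = 5 (α = 10): (10−5)(10−4)(10−7)(10−2) = 5·6·3·8 = 720 ≡ 5, so v_5 = 5^{−1} = 8 (mod 13).
  v = [10, 9, 1, 11, 8].
Step 2: syndromes of r = [2, 11, 9, 3, 9] (all sums mod 13).
  S_0 = Σ v_i r_i = 10·2 + 9·11 + 1·9 + 11·3 + 8·9 = 233 ≡ 12.
  S_1 = Σ v_i α_i r_i = 10·5·2 + 9·4·11 + 1·7·9 + 11·2·3 + 8·10·9 = 1345 ≡ 6.
  α_i^2 mod 13 = [12, 3, 10, 4, 9].
  S_2 = Σ v_i α_i^2 r_i = 10·12·2 + 9·3·11 + 1·10·9 + 11·4·3 + 8·9·9 = 1407 ≡ 3.
  S = (12, 6, 3) ≠ 0, so r is not a codeword (an error is present).
Step 3: locate the error. For a single error e at position i, S_ℓ = v_i·e·α_i^ℓ, so α_err = S_1/S_0.
  S_0^{−1} = 12^{−1} = 12 (mod 13), so α_err = 6·12 = 72 ≡ 7 = α_3. Error position i = 3.
  Consistency check: S_2/S_1 = 3·11 = 33 ≡ 7 = α_err ✓ (single-error assumption holds).
Step 4: error magnitude e = S_0/v_3 = S_0·∏_{j≠3}(α_3 − α_j) = 12·1 = 12 ≡ 12 (mod 13).
Step 5: correct position 3: c_3 = r_3 − e = 9 − 12 ≡ 10 (mod 13). Hence c = [2, 11, 10, 3, 9].
  Check: interpolating c through the α_i gives m(x) = 8 + 4·x (degree < 2) with m(α_i) = c_i for every i, so c is indeed a codeword.


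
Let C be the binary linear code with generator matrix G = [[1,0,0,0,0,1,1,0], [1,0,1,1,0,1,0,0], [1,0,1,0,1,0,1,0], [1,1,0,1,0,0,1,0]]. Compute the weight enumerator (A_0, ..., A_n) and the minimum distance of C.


Weight distribution: A_0 = 1, A_3 = 7, A_4 = 7, A_7 = 1. Minimum distance d = 3.

Enumerate all 2^4 = 16 messages m ∈ F_2^4.
For each, compute codeword c = mG in F_2^8, then tally its weight.
  m = 0000 → c = 00000000, weight = 0.
  m = 1000 → c = 10000110, weight = 3.
  m = 0100 → c = 10110100, weight = 4.
  m = 1100 → c = 00110010, weight = 3.
  m = 0010 → c = 10101010, weight = 4.
  m = 1010 → c = 00101100, weight = 3.
  m = 0110 → c = 00011110, weight = 4.
  m = 1110 → c = 10011000, weight = 3.
  m = 0001 → c = 11010010, weight = 4.
  m = 1001 → c = 01010100, weight = 3.
  m = 0101 → c = 01100110, weight = 4.
  m = 1101 → c = 11100000, weight = 3.
  m = 0011 → c = 01111000, weight = 4.
  m = 1011 → c = 11111110, weight = 7.
  m = 0111 → c = 11001100, weight = 4.
  m = 1111 → c = 01001010, weight = 3.
Tally weights:
  weight 0: 1 codewords.
  weight 3: 7 codewords.
  weight 4: 7 codewords.
  weight 7: 1 codewords.
Minimum distance d = smallest w > 0 with A_w > 0 = 3.
Sanity: Σ A_w = 16 = 2^4 = 16 ✓.


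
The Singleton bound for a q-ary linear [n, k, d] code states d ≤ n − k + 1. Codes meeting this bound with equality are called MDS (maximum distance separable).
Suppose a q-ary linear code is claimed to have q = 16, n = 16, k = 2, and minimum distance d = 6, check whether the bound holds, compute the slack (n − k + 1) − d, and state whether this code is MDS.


Singleton RHS = n − k + 1 = 15, slack = 9, bound satisfied, not MDS.

Singleton bound: d ≤ n − k + 1.
Here n = 16, k = 2, so n − k + 1 = 15.
Given d = 6, check d ≤ 15: YES.
Slack = (n − k + 1) − d = 9.
The code is NOT MDS (slack = 9 > 0).
Description: the claimed parameters are [16, 2, 6]_16; such a code would be non-MDS.


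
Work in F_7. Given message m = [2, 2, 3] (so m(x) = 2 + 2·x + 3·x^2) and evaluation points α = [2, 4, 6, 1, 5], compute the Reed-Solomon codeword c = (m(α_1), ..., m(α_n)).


c = [4, 2, 3, 0, 3]

Message polynomial: m(x) = 2 + 2·x + 3·x^2 (mod 7).
For each evaluation point α_i, compute m(α_i) mod 7:
  α_1 = 2: Horner steps 3 → 1 → 4, so m(2) = 4.
  α_2 = 4: Horner steps 3 → 0 → 2, so m(4) = 2.
  α_3 = 6: Horner steps 3 → 6 → 3, so m(6) = 3.
  α_4 = 1: Horner steps 3 → 5 → 0, so m(1) = 0.
  α_5 = 5: Horner steps 3 → 3 → 3, so m(5) = 3.
Codeword c = [4, 2, 3, 0, 3] ∈ F_7^5.


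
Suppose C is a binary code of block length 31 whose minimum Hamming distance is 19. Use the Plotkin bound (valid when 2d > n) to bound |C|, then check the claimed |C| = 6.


Plotkin bound M ≤ 4; given |C| = 6 > bound (violated).

Check applicability: 2d = 38, n = 31.
2d − n = 7 > 0, so Plotkin applies.
Compute d/(2d−n) = 19/7 ≈ 2.7143.
⌊d/(2d−n)⌋ = 2.
Plotkin bound: M ≤ 2·2 = 4.
Given |C| = 6, check: VIOLATED.
This |C| is above the Plotkin bound, so no binary code with n = 31, d = 19 and 6 codewords exists.


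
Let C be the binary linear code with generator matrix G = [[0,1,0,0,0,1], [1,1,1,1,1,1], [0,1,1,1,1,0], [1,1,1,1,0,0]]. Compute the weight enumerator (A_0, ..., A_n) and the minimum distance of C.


Weight distribution: A_0 = 1, A_2 = 7, A_4 = 7, A_6 = 1. Minimum distance d = 2.

Enumerate all 2^4 = 16 messages m ∈ F_2^4.
For each, compute codeword c = mG in F_2^6, then tally its weight.
  m = 0000 → c = 000000, weight = 0.
  m = 1000 → c = 010001, weight = 2.
  m = 0100 → c = 111111, weight = 6.
  m = 1100 → c = 101110, weight = 4.
  m = 0010 → c = 011110, weight = 4.
  m = 1010 → c = 001111, weight = 4.
  m = 0110 → c = 100001, weight = 2.
  m = 1110 → c = 110000, weight = 2.
  m = 0001 → c = 111100, weight = 4.
  m = 1001 → c = 101101, weight = 4.
  m = 0101 → c = 000011, weight = 2.
  m = 1101 → c = 010010, weight = 2.
  m = 0011 → c = 100010, weight = 2.
  m = 1011 → c = 110011, weight = 4.
  m = 0111 → c = 011101, weight = 4.
  m = 1111 → c = 001100, weight = 2.
Tally weights:
  weight 0: 1 codewords.
  weight 2: 7 codewords.
  weight 4: 7 codewords.
  weight 6: 1 codewords.
Minimum distance d = smallest w > 0 with A_w > 0 = 2.
Sanity: Σ A_w = 16 = 2^4 = 16 ✓.


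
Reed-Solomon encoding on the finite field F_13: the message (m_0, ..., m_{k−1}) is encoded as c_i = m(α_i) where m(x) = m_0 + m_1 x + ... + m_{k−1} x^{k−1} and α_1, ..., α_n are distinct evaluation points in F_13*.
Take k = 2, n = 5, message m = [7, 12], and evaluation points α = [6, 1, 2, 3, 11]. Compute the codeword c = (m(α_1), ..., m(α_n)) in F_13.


c = [1, 6, 5, 4, 9]

Message polynomial: m(x) = 7 + 12·x (mod 13).
For each evaluation point α_i, compute m(α_i) mod 13:
  α_1 = 6: Horner steps 12 → 1, so m(6) = 1.
  α_2 = 1: Horner steps 12 → 6, so m(1) = 6.
  α_3 = 2: Horner steps 12 → 5, so m(2) = 5.
  α_4 = 3: Horner steps 12 → 4, so m(3) = 4.
  α_5 = 11: Horner steps 12 → 9, so m(11) = 9.
Codeword c = [1, 6, 5, 4, 9] ∈ F_13^5.


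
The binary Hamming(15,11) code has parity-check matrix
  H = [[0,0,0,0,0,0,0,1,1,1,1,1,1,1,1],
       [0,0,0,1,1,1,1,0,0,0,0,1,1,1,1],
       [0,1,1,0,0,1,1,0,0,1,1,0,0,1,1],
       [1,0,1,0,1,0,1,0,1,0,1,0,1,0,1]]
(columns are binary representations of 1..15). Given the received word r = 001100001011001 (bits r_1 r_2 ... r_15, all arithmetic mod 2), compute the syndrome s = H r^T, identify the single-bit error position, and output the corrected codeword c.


s = (0, 1, 1, 0)^T, error position = 6, corrected codeword c = 001101001011001

Compute s = H r^T mod 2 one row at a time:
  s_1 = 0 + 1 + 0 + 1 + 1 + 0 + 0 + 1 = 4 ≡ 0 (mod 2).
  s_2 = 1 + 0 + 0 + 0 + 1 + 0 + 0 + 1 = 3 ≡ 1 (mod 2).
  s_3 = 0 + 1 + 0 + 0 + 0 + 1 + 0 + 1 = 3 ≡ 1 (mod 2).
  s_4 = 0 + 1 + 0 + 0 + 1 + 1 + 0 + 1 = 4 ≡ 0 (mod 2).
s = (0, 1, 1, 0)^T — this equals column 6 of H (binary 0110), so error is at position 6.
Correct: flip bit 6 of r = 001100001011001 to get c = 001101001011001.
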